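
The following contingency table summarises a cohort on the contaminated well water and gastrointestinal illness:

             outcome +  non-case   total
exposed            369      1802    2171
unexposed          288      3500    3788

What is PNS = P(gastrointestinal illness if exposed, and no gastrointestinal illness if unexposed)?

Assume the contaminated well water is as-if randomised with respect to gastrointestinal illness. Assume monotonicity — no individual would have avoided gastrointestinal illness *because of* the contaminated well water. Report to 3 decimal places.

PNS ≈ 0.094

p₁ = P(outcome | exposed) = 369/2171 = 0.16997
p₀ = P(outcome | unexposed) = 288/3788 = 0.07603
Under exogeneity and monotonicity, PNS = p₁ − p₀.
PNS = 0.16997 − 0.07603 = 0.093938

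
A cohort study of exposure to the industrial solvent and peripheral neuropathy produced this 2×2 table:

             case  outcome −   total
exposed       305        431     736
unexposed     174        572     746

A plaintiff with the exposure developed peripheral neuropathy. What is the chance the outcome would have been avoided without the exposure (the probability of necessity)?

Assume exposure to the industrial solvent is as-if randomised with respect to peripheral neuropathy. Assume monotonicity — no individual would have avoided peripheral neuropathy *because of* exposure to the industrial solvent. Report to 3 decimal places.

PN ≈ 0.437

p₁ = P(outcome | exposed) = 305/736 = 0.4144
p₀ = P(outcome | unexposed) = 174/746 = 0.23324
Under exogeneity and monotonicity, PN = (p₁ − p₀)/p₁.
PN = (0.4144 − 0.23324) / 0.4144 ≈ 0.4372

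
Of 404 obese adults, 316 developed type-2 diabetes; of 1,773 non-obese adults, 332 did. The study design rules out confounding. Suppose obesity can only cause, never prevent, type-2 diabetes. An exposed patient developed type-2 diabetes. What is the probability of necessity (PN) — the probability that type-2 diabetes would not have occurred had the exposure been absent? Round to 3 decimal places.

PN ≈ 0.761

p₁ = P(outcome | exposed) = 316/404 = 0.78218
p₀ = P(outcome | unexposed) = 332/1773 = 0.18725
Under exogeneity and monotonicity, PN = (p₁ − p₀) / p₁.
PN = (0.78218 − 0.18725) / 0.78218 = 0.59492 / 0.78218 ≈ 0.7606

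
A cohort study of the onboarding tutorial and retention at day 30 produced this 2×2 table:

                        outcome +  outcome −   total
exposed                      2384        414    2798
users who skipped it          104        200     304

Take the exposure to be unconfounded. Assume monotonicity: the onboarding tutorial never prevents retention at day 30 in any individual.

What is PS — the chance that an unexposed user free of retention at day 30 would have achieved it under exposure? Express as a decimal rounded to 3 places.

p₁ = P(outcome | exposed) = 2384/2798 = 0.85204
p₀ = P(outcome | unexposed) = 104/304 = 0.34211
Under exogeneity and monotonicity, PS = (p₁ − p₀) / (1 − p₀).
PS = (0.85204 − 0.34211) / (1 − 0.34211) = 0.50993 / 0.65789 ≈ 0.7751

PS ≈ 0.775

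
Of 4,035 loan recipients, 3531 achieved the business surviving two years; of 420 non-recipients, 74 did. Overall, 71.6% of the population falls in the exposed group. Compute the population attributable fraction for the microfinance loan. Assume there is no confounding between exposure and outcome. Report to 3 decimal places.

PAF ≈ 0.740

p₁ = P(outcome | exposed) = 3531/4035 = 0.87509
p₀ = P(outcome | unexposed) = 74/420 = 0.17619
Overall risk P(Y=1) = π·p₁ + (1−π)·p₀ = 0.716×0.87509 + 0.284×0.17619 = 0.6766.
Under exogeneity, PAF = [P(Y=1) − p₀] / P(Y=1).
PAF = (0.6766 − 0.17619) / 0.6766 ≈ 0.7396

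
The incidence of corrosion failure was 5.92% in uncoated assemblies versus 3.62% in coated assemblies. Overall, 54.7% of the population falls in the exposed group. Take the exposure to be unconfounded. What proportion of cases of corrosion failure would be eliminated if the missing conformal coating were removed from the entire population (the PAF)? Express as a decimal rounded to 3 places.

PAF ≈ 0.258

p₁ = 0.0592, p₀ = 0.0362.
Overall risk P(Y=1) = π·p₁ + (1−π)·p₀ = 0.547×0.0592 + 0.453×0.0362 = 0.048781.
Under exogeneity, PAF = [P(Y=1) − p₀] / P(Y=1).
PAF = (0.048781 − 0.0362) / 0.048781 ≈ 0.2579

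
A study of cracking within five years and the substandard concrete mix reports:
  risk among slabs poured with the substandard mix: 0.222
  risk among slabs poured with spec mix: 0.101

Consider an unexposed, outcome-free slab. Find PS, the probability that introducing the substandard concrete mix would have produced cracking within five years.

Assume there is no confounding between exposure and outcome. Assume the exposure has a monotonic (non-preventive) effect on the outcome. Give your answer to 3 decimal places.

Let p₁ = 0.222, p₀ = 0.101.
Under exogeneity and monotonicity, PS = (p₁ − p₀) / (1 − p₀).
PS = (0.222 − 0.101) / (1 − 0.101) = 0.121 / 0.899 ≈ 0.1346

PS ≈ 0.135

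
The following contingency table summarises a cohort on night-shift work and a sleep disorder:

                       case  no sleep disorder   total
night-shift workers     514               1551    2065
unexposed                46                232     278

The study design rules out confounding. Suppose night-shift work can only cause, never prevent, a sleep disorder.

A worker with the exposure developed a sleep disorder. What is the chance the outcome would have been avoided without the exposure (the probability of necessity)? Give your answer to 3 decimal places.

PN ≈ 0.335

p₁ = P(outcome | exposed) = 514/2065 = 0.24891
p₀ = P(outcome | unexposed) = 46/278 = 0.16547
Under exogeneity and monotonicity, PN = (p₁ − p₀)/p₁.
PN = (0.24891 − 0.16547) / 0.24891 ≈ 0.3352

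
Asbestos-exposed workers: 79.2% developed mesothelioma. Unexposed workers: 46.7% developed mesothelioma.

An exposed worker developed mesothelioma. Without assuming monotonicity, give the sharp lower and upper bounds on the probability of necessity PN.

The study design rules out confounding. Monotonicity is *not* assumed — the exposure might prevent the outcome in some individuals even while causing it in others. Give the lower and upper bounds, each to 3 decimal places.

p₁ = 0.792, p₀ = 0.467.
Under exogeneity alone the bounds on PN are max{0,(p₁−p₀)/p₁} ≤ PN ≤ min{1,(1−p₀)/p₁}.
  lower = (p₁ − p₀)/p₁ = 0.325 / 0.792 ≈ 0.4104
  upper = min{1, (1 − p₀)/p₁} = 0.533 / 0.792 ≈ 0.6730

0.410 ≤ PN ≤ 0.673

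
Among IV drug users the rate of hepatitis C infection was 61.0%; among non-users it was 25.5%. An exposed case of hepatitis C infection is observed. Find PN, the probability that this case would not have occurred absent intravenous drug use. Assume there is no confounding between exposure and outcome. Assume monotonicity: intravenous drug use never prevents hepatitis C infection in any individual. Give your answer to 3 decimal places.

PN ≈ 0.582

p₁ = 0.61, p₀ = 0.255.
Under exogeneity and monotonicity, PN = (p₁ − p₀) / p₁.
PN = (0.61 − 0.255) / 0.61 = 0.355 / 0.61 ≈ 0.5820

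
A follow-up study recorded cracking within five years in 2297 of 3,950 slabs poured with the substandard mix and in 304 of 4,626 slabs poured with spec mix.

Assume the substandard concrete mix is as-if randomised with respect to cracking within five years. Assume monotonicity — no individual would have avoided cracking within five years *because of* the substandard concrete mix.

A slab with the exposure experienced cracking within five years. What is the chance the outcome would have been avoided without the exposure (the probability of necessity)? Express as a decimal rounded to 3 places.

p₁ = P(outcome | exposed) = 2297/3950 = 0.58152
p₀ = P(outcome | unexposed) = 304/4626 = 0.065716
Under exogeneity and monotonicity, PN = (p₁ − p₀) / p₁.
PN = (0.58152 − 0.065716) / 0.58152 = 0.5158 / 0.58152 ≈ 0.8870

PN ≈ 0.887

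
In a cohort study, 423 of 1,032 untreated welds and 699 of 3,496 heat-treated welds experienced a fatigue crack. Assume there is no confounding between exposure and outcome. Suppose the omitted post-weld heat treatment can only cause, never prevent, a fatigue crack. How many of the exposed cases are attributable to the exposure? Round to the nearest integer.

p₁ = P(outcome | exposed) = 423/1032 = 0.40988
p₀ = P(outcome | unexposed) = 699/3496 = 0.19994
PN = (p₁ − p₀)/p₁ = (0.40988 − 0.19994) / 0.40988 ≈ 0.51220.
Attributable cases ≈ PN × (exposed cases) = 0.51220 × 423 ≈ 216.66.

about 217 cases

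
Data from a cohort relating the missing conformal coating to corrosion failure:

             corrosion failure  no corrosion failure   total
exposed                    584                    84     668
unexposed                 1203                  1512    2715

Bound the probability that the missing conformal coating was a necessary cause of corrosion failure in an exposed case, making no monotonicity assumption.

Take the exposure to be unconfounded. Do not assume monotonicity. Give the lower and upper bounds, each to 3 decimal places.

p₁ = P(outcome | exposed) = 584/668 = 0.87425
p₀ = P(outcome | unexposed) = 1203/2715 = 0.44309
Under exogeneity alone the bounds on PN are max{0,(p₁−p₀)/p₁} ≤ PN ≤ min{1,(1−p₀)/p₁}.
  lower = (p₁ − p₀)/p₁ = 0.43116 / 0.87425 ≈ 0.4932
  upper = min{1, (1 − p₀)/p₁} = 0.55691 / 0.87425 ≈ 0.6370

0.493 ≤ PN ≤ 0.637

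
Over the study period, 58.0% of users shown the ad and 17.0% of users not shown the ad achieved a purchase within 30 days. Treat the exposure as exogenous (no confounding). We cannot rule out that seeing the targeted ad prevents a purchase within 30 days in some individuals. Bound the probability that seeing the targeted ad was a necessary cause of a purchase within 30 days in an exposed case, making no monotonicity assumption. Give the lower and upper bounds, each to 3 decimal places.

0.707 ≤ PN ≤ 1.000

p₁ = 0.58, p₀ = 0.17.
Under exogeneity alone the bounds on PN are max{0,(p₁−p₀)/p₁} ≤ PN ≤ min{1,(1−p₀)/p₁}.
  lower = (p₁ − p₀)/p₁ = 0.41 / 0.58 ≈ 0.7069
  upper = min{1, (1 − p₀)/p₁} = 0.83 / 0.58 ≈ 1.4310 → capped at 1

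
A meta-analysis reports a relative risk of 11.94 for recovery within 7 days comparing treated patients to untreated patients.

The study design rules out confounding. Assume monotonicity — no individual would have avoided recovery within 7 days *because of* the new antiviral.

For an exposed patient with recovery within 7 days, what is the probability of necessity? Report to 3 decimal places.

PN ≈ 0.916

Under exogeneity and monotonicity, PN = (RR − 1) / RR = 1 − 1/RR.
PN = (11.94 − 1) / 11.94 = 10.94 / 11.94 ≈ 0.9162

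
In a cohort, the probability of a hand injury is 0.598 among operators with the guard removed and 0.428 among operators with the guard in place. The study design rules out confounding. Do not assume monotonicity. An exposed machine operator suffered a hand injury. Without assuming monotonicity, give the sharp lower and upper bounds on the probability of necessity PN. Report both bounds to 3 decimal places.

Let p₁ = 0.598, p₀ = 0.428.
Under exogeneity alone the bounds on PN are max{0,(p₁−p₀)/p₁} ≤ PN ≤ min{1,(1−p₀)/p₁}.
  lower = (p₁ − p₀)/p₁ = 0.17 / 0.598 ≈ 0.2843
  upper = min{1, (1 − p₀)/p₁} = 0.572 / 0.598 ≈ 0.9565

0.284 ≤ PN ≤ 0.957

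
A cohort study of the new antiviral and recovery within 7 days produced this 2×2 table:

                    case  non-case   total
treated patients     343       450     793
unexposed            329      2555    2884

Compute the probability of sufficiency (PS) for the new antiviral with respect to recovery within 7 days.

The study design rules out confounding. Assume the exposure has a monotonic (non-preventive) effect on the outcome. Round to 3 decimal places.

p₁ = P(outcome | exposed) = 343/793 = 0.43253
p₀ = P(outcome | unexposed) = 329/2884 = 0.11408
Under exogeneity and monotonicity, PS = (p₁ − p₀)/(1 − p₀).
PS = (0.43253 − 0.11408) / 0.88592 ≈ 0.3595

PS ≈ 0.359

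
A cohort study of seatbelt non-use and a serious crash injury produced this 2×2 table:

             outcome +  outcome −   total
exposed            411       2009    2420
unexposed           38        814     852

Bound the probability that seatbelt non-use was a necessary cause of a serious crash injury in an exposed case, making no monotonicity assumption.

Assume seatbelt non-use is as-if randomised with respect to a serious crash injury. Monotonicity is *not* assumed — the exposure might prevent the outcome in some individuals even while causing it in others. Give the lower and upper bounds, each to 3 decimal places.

p₁ = P(outcome | exposed) = 411/2420 = 0.16983
p₀ = P(outcome | unexposed) = 38/852 = 0.044601
Under exogeneity alone the bounds on PN are max{0,(p₁−p₀)/p₁} ≤ PN ≤ min{1,(1−p₀)/p₁}.
  lower = (p₁ − p₀)/p₁ = 0.12523 / 0.16983 ≈ 0.7374
  upper = min{1, (1 − p₀)/p₁} = 0.9554 / 0.16983 ≈ 5.6255 → capped at 1

0.737 ≤ PN ≤ 1.000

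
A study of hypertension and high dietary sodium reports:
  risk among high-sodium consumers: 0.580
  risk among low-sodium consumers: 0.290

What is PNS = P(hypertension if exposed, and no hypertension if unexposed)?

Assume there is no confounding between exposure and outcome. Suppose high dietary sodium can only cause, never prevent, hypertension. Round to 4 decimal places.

Let p₁ = 0.58, p₀ = 0.29.
Under exogeneity and monotonicity, PNS = p₁ − p₀.
PNS = 0.58 − 0.29 = 0.29

PNS ≈ 0.2900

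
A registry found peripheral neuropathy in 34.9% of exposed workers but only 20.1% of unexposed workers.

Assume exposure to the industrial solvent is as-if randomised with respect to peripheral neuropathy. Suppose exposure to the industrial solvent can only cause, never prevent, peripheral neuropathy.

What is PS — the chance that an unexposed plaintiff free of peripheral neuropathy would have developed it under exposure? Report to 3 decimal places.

p₁ = 0.349, p₀ = 0.201.
Under exogeneity and monotonicity, PS = (p₁ − p₀) / (1 − p₀).
PS = (0.349 − 0.201) / (1 − 0.201) = 0.148 / 0.799 ≈ 0.1852

PS ≈ 0.185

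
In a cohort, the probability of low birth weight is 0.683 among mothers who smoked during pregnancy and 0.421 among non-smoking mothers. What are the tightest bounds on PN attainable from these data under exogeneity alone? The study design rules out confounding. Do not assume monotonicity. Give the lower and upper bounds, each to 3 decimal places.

0.384 ≤ PN ≤ 0.848

Let p₁ = 0.683, p₀ = 0.421.
Under exogeneity alone the bounds on PN are max{0,(p₁−p₀)/p₁} ≤ PN ≤ min{1,(1−p₀)/p₁}.
  lower = (p₁ − p₀)/p₁ = 0.262 / 0.683 ≈ 0.3836
  upper = min{1, (1 − p₀)/p₁} = 0.579 / 0.683 ≈ 0.8477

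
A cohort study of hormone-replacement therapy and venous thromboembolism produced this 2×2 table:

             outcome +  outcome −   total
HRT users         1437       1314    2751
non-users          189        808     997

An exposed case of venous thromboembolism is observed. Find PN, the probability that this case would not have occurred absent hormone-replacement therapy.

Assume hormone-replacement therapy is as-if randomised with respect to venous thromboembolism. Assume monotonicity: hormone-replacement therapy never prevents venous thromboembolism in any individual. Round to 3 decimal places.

p₁ = P(outcome | exposed) = 1437/2751 = 0.52236
p₀ = P(outcome | unexposed) = 189/997 = 0.18957
Under exogeneity and monotonicity, PN = (p₁ − p₀) / p₁.
PN = (0.52236 − 0.18957) / 0.52236 = 0.33279 / 0.52236 ≈ 0.6371

PN ≈ 0.637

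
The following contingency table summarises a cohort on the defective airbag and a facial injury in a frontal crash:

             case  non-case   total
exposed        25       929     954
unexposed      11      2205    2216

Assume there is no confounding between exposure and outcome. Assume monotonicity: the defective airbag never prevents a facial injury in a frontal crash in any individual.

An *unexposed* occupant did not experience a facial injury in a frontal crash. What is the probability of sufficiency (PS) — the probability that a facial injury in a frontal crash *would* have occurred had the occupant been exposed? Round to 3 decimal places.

p₁ = P(outcome | exposed) = 25/954 = 0.026205
p₀ = P(outcome | unexposed) = 11/2216 = 0.0049639
Under exogeneity and monotonicity, PS = (p₁ − p₀)/(1 − p₀).
PS = (0.026205 − 0.0049639) / 0.99504 ≈ 0.0213

PS ≈ 0.021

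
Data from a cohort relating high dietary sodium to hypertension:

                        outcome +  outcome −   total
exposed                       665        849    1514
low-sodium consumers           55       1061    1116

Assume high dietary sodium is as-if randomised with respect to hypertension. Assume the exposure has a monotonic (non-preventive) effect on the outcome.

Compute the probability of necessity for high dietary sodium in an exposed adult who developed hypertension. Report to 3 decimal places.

PN ≈ 0.888

p₁ = P(outcome | exposed) = 665/1514 = 0.43923
p₀ = P(outcome | unexposed) = 55/1116 = 0.049283
Under exogeneity and monotonicity, PN = (p₁ − p₀)/p₁.
PN = (0.43923 − 0.049283) / 0.43923 ≈ 0.8878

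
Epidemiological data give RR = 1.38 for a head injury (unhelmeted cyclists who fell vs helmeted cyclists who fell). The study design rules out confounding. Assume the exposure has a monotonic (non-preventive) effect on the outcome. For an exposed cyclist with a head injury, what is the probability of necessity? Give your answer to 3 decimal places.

PN ≈ 0.275

Under exogeneity and monotonicity, PN = (RR − 1) / RR = 1 − 1/RR.
PN = (1.38 − 1) / 1.38 = 0.38 / 1.38 ≈ 0.2754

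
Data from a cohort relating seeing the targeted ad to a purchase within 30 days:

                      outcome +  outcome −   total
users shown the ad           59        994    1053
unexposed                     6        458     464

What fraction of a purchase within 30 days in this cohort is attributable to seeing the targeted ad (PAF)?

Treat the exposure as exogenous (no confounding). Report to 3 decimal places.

p₁ = P(outcome | exposed) = 59/1053 = 0.05603
p₀ = P(outcome | unexposed) = 6/464 = 0.012931
Exposure prevalence π = 1053/1517 = 0.69413; overall risk P(Y=1) = 0.042848.
Under exogeneity, PAF = [P(Y=1) − p₀]/P(Y=1).
PAF = (0.042848 − 0.012931) / 0.042848 ≈ 0.6982

PAF ≈ 0.698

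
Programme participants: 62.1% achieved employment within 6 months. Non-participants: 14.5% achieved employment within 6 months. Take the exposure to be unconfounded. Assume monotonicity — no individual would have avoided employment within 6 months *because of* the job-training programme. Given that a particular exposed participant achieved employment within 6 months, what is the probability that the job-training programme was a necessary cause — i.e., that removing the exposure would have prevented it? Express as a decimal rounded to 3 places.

PN ≈ 0.767

p₁ = 0.621, p₀ = 0.145.
Under exogeneity and monotonicity, PN = (p₁ − p₀) / p₁.
PN = (0.621 − 0.145) / 0.621 = 0.476 / 0.621 ≈ 0.7665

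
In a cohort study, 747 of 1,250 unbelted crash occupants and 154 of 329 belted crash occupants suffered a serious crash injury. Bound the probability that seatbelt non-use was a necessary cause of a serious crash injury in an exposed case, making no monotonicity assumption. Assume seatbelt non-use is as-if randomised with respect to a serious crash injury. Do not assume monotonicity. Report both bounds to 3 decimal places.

0.217 ≤ PN ≤ 0.890

p₁ = P(outcome | exposed) = 747/1250 = 0.5976
p₀ = P(outcome | unexposed) = 154/329 = 0.46809
Under exogeneity alone the bounds on PN are max{0,(p₁−p₀)/p₁} ≤ PN ≤ min{1,(1−p₀)/p₁}.
  lower = (p₁ − p₀)/p₁ = 0.12951 / 0.5976 ≈ 0.2167
  upper = min{1, (1 − p₀)/p₁} = 0.53191 / 0.5976 ≈ 0.8901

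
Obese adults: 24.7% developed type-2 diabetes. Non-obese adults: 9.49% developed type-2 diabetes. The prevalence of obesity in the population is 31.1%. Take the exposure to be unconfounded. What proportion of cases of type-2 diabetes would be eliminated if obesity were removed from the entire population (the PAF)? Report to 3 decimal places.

p₁ = 0.247, p₀ = 0.0949.
Overall risk P(Y=1) = π·p₁ + (1−π)·p₀ = 0.311×0.247 + 0.689×0.0949 = 0.1422.
Under exogeneity, PAF = [P(Y=1) − p₀] / P(Y=1).
PAF = (0.1422 − 0.0949) / 0.1422 ≈ 0.3326

PAF ≈ 0.333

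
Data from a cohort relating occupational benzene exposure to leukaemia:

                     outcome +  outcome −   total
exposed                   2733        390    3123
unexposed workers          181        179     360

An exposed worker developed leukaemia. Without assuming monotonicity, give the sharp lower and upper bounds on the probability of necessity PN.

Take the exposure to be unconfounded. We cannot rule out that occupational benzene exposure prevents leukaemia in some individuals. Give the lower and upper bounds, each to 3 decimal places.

p₁ = P(outcome | exposed) = 2733/3123 = 0.87512
p₀ = P(outcome | unexposed) = 181/360 = 0.50278
Under exogeneity alone the bounds on PN are max{0,(p₁−p₀)/p₁} ≤ PN ≤ min{1,(1−p₀)/p₁}.
  lower = (p₁ − p₀)/p₁ = 0.37234 / 0.87512 ≈ 0.4255
  upper = min{1, (1 − p₀)/p₁} = 0.49722 / 0.87512 ≈ 0.5682

0.425 ≤ PN ≤ 0.568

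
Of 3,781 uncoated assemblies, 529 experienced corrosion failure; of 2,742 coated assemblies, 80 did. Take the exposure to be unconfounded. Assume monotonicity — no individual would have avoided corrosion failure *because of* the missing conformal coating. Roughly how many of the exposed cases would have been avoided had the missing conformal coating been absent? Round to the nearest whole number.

about 419 cases

p₁ = P(outcome | exposed) = 529/3781 = 0.13991
p₀ = P(outcome | unexposed) = 80/2742 = 0.029176
PN = (p₁ − p₀)/p₁ = (0.13991 − 0.029176) / 0.13991 ≈ 0.79147.
Attributable cases ≈ PN × (exposed cases) = 0.79147 × 529 ≈ 418.69.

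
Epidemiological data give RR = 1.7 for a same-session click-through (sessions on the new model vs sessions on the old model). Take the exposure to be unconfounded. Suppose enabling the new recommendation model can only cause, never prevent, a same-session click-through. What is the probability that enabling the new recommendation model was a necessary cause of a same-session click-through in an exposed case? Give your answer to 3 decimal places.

PN ≈ 0.412

Under exogeneity and monotonicity, PN = (RR − 1) / RR = 1 − 1/RR.
PN = (1.7 − 1) / 1.7 = 0.7 / 1.7 ≈ 0.4118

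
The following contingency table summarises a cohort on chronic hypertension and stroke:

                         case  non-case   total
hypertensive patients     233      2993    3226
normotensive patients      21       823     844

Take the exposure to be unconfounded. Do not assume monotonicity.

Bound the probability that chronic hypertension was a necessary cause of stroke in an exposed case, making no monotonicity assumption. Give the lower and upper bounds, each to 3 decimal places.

p₁ = P(outcome | exposed) = 233/3226 = 0.072226
p₀ = P(outcome | unexposed) = 21/844 = 0.024882
Under exogeneity alone the bounds on PN are max{0,(p₁−p₀)/p₁} ≤ PN ≤ min{1,(1−p₀)/p₁}.
  lower = (p₁ − p₀)/p₁ = 0.047344 / 0.072226 ≈ 0.6555
  upper = min{1, (1 − p₀)/p₁} = 0.97512 / 0.072226 ≈ 13.5010 → capped at 1

0.656 ≤ PN ≤ 1.000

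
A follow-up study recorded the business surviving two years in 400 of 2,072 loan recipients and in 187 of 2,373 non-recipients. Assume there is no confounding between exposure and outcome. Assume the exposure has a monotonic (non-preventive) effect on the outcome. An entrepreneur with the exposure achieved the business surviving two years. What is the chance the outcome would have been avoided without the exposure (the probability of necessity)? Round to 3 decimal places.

PN ≈ 0.592

p₁ = P(outcome | exposed) = 400/2072 = 0.19305
p₀ = P(outcome | unexposed) = 187/2373 = 0.078803
Under exogeneity and monotonicity, PN = (p₁ − p₀) / p₁.
PN = (0.19305 − 0.078803) / 0.19305 = 0.11425 / 0.19305 ≈ 0.5918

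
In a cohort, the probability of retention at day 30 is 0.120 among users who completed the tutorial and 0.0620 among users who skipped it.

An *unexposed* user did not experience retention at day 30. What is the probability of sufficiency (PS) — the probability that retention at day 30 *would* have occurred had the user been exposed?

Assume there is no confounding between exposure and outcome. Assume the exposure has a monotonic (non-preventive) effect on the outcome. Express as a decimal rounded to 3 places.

Let p₁ = 0.12, p₀ = 0.062.
Under exogeneity and monotonicity, PS = (p₁ − p₀) / (1 − p₀).
PS = (0.12 − 0.062) / (1 − 0.062) = 0.058 / 0.938 ≈ 0.0618

PS ≈ 0.062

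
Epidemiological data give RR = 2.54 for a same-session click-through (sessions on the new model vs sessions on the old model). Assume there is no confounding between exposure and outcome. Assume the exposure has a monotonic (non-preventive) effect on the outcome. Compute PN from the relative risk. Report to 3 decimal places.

PN ≈ 0.606

Under exogeneity and monotonicity, PN = (RR − 1) / RR = 1 − 1/RR.
PN = (2.54 − 1) / 2.54 = 1.54 / 2.54 ≈ 0.6063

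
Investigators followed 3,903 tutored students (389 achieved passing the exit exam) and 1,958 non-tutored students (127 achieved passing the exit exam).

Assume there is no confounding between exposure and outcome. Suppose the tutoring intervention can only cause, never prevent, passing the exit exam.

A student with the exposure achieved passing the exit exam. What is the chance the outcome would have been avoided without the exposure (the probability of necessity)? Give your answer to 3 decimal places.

PN ≈ 0.349

p₁ = P(outcome | exposed) = 389/3903 = 0.099667
p₀ = P(outcome | unexposed) = 127/1958 = 0.064862
Under exogeneity and monotonicity, PN = (p₁ − p₀) / p₁.
PN = (0.099667 − 0.064862) / 0.099667 = 0.034805 / 0.099667 ≈ 0.3492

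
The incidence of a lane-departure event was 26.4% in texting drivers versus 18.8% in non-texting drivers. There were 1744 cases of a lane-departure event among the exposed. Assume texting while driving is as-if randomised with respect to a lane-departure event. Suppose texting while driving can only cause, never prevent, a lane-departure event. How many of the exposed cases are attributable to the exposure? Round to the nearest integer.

about 502 cases

p₁ = 0.264, p₀ = 0.188.
PN = (p₁ − p₀)/p₁ = (0.264 − 0.188) / 0.264 ≈ 0.28788.
Attributable cases ≈ PN × (exposed cases) = 0.28788 × 1744 ≈ 502.06.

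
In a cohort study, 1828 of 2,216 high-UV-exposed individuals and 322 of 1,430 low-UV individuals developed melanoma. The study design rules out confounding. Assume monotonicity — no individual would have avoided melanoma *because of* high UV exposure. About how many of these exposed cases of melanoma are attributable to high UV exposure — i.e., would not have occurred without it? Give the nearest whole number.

about 1329 cases

p₁ = P(outcome | exposed) = 1828/2216 = 0.82491
p₀ = P(outcome | unexposed) = 322/1430 = 0.22517
PN = (p₁ − p₀)/p₁ = (0.82491 − 0.22517) / 0.82491 ≈ 0.72703.
Attributable cases ≈ PN × (exposed cases) = 0.72703 × 1828 ≈ 1329.01.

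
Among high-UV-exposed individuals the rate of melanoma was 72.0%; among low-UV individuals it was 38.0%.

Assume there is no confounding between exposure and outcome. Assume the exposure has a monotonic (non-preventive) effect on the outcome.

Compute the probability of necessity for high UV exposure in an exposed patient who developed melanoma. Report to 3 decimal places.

PN ≈ 0.472

p₁ = 0.72, p₀ = 0.38.
Under exogeneity and monotonicity, PN = (p₁ − p₀) / p₁.
PN = (0.72 − 0.38) / 0.72 = 0.34 / 0.72 ≈ 0.4722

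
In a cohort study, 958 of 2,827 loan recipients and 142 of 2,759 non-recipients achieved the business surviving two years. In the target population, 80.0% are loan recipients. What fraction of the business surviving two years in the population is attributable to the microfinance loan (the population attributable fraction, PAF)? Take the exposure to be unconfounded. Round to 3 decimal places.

PAF ≈ 0.817

p₁ = P(outcome | exposed) = 958/2827 = 0.33888
p₀ = P(outcome | unexposed) = 142/2759 = 0.051468
Overall risk P(Y=1) = π·p₁ + (1−π)·p₀ = 0.8×0.33888 + 0.2×0.051468 = 0.28139.
Under exogeneity, PAF = [P(Y=1) − p₀] / P(Y=1).
PAF = (0.28139 − 0.051468) / 0.28139 ≈ 0.8171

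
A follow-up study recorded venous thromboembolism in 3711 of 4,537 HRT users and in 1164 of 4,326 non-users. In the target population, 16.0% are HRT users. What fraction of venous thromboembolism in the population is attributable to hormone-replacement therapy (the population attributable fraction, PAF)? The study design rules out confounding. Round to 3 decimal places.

PAF ≈ 0.246

p₁ = P(outcome | exposed) = 3711/4537 = 0.81794
p₀ = P(outcome | unexposed) = 1164/4326 = 0.26907
Overall risk P(Y=1) = π·p₁ + (1−π)·p₀ = 0.16×0.81794 + 0.84×0.26907 = 0.35689.
Under exogeneity, PAF = [P(Y=1) − p₀] / P(Y=1).
PAF = (0.35689 − 0.26907) / 0.35689 ≈ 0.2461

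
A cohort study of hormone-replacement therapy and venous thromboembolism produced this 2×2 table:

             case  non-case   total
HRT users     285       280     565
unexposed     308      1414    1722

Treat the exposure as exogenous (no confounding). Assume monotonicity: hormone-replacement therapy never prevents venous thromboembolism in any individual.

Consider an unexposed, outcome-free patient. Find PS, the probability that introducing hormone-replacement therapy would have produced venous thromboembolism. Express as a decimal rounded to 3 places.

p₁ = P(outcome | exposed) = 285/565 = 0.50442
p₀ = P(outcome | unexposed) = 308/1722 = 0.17886
Under exogeneity and monotonicity, PS = (p₁ − p₀) / (1 − p₀).
PS = (0.50442 − 0.17886) / (1 − 0.17886) = 0.32556 / 0.82114 ≈ 0.3965

PS ≈ 0.396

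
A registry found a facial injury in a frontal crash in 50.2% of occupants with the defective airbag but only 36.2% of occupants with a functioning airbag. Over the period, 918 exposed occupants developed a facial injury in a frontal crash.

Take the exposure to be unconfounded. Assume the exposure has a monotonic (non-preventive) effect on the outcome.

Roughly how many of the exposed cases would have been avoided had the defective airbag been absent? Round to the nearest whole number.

p₁ = 0.502, p₀ = 0.362.
PN = (p₁ − p₀)/p₁ = (0.502 − 0.362) / 0.502 ≈ 0.27888.
Attributable cases ≈ PN × (exposed cases) = 0.27888 × 918 ≈ 256.02.

about 256 cases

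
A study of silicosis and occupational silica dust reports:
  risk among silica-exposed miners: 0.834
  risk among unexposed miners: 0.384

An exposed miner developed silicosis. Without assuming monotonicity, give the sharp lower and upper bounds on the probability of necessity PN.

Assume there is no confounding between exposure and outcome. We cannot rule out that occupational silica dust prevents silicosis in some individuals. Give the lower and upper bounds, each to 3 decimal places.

Let p₁ = 0.834, p₀ = 0.384.
Under exogeneity alone the bounds on PN are max{0,(p₁−p₀)/p₁} ≤ PN ≤ min{1,(1−p₀)/p₁}.
  lower = (p₁ − p₀)/p₁ = 0.45 / 0.834 ≈ 0.5396
  upper = min{1, (1 − p₀)/p₁} = 0.616 / 0.834 ≈ 0.7386

0.540 ≤ PN ≤ 0.739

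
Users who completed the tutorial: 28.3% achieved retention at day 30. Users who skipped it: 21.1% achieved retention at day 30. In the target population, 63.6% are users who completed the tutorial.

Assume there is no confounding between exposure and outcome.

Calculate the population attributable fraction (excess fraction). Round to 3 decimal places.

PAF ≈ 0.178

p₁ = 0.283, p₀ = 0.211.
Overall risk P(Y=1) = π·p₁ + (1−π)·p₀ = 0.636×0.283 + 0.364×0.211 = 0.25679.
Under exogeneity, PAF = [P(Y=1) − p₀] / P(Y=1).
PAF = (0.25679 − 0.211) / 0.25679 ≈ 0.1783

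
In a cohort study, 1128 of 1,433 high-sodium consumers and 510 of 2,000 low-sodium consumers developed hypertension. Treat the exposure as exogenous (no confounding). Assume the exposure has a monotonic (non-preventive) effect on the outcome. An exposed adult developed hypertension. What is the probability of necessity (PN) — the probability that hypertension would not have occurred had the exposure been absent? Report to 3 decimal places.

p₁ = P(outcome | exposed) = 1128/1433 = 0.78716
p₀ = P(outcome | unexposed) = 510/2000 = 0.255
Under exogeneity and monotonicity, PN = (p₁ − p₀) / p₁.
PN = (0.78716 − 0.255) / 0.78716 = 0.53216 / 0.78716 ≈ 0.6761

PN ≈ 0.676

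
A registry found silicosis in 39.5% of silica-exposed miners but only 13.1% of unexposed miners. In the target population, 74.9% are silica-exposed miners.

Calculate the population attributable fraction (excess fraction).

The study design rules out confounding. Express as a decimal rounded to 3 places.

PAF ≈ 0.602

p₁ = 0.395, p₀ = 0.131.
Overall risk P(Y=1) = π·p₁ + (1−π)·p₀ = 0.749×0.395 + 0.251×0.131 = 0.32874.
Under exogeneity, PAF = [P(Y=1) − p₀] / P(Y=1).
PAF = (0.32874 − 0.131) / 0.32874 ≈ 0.6015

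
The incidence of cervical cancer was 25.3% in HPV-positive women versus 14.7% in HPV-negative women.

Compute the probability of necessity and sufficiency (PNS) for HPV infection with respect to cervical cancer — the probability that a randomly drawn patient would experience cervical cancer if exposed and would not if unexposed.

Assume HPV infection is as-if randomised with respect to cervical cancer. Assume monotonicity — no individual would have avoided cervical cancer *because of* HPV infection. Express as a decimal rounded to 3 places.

p₁ = 0.253, p₀ = 0.147.
Under exogeneity and monotonicity, PNS = p₁ − p₀.
PNS = 0.253 − 0.147 = 0.106

PNS ≈ 0.106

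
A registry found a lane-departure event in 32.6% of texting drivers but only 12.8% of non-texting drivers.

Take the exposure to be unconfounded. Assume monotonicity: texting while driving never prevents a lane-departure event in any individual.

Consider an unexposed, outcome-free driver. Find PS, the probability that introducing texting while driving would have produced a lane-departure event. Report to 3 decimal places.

PS ≈ 0.227

p₁ = 0.326, p₀ = 0.128.
Under exogeneity and monotonicity, PS = (p₁ − p₀) / (1 − p₀).
PS = (0.326 − 0.128) / (1 − 0.128) = 0.198 / 0.872 ≈ 0.2271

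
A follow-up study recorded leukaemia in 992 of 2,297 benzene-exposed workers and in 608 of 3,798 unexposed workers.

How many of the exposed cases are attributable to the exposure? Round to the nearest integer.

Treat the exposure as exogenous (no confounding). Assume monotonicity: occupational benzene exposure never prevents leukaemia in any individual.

about 624 cases

p₁ = P(outcome | exposed) = 992/2297 = 0.43187
p₀ = P(outcome | unexposed) = 608/3798 = 0.16008
PN = (p₁ − p₀)/p₁ = (0.43187 − 0.16008) / 0.43187 ≈ 0.62932.
Attributable cases ≈ PN × (exposed cases) = 0.62932 × 992 ≈ 624.29.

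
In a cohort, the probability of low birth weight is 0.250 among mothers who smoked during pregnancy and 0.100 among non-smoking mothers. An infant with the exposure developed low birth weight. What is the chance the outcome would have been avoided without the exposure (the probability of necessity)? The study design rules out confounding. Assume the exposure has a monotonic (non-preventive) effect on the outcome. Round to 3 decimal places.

PN ≈ 0.600

Let p₁ = 0.25, p₀ = 0.1.
Under exogeneity and monotonicity, PN = (p₁ − p₀) / p₁.
PN = (0.25 − 0.1) / 0.25 = 0.15 / 0.25 ≈ 0.6000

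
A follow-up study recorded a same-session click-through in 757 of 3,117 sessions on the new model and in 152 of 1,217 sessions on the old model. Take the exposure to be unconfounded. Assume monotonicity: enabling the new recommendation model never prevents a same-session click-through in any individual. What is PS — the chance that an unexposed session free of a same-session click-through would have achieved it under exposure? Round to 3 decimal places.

p₁ = P(outcome | exposed) = 757/3117 = 0.24286
p₀ = P(outcome | unexposed) = 152/1217 = 0.1249
Under exogeneity and monotonicity, PS = (p₁ − p₀) / (1 − p₀).
PS = (0.24286 − 0.1249) / (1 − 0.1249) = 0.11796 / 0.8751 ≈ 0.1348

PS ≈ 0.135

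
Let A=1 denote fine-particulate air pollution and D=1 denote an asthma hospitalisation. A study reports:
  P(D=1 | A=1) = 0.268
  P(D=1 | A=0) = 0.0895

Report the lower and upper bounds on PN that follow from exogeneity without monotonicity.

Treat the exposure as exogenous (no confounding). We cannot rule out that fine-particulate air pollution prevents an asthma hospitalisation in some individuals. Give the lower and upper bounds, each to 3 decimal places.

0.666 ≤ PN ≤ 1.000

Let p₁ = 0.268, p₀ = 0.0895.
Under exogeneity alone the bounds on PN are max{0,(p₁−p₀)/p₁} ≤ PN ≤ min{1,(1−p₀)/p₁}.
  lower = (p₁ − p₀)/p₁ = 0.1785 / 0.268 ≈ 0.6660
  upper = min{1, (1 − p₀)/p₁} = 0.9105 / 0.268 ≈ 3.3974 → capped at 1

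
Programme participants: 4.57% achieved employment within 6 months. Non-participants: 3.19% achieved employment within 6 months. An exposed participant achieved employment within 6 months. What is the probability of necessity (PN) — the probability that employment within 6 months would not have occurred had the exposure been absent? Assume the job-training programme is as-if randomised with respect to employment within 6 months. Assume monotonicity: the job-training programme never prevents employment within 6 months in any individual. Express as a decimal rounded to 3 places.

PN ≈ 0.302

p₁ = 0.0457, p₀ = 0.0319.
Under exogeneity and monotonicity, PN = (p₁ − p₀) / p₁.
PN = (0.0457 − 0.0319) / 0.0457 = 0.0138 / 0.0457 ≈ 0.3020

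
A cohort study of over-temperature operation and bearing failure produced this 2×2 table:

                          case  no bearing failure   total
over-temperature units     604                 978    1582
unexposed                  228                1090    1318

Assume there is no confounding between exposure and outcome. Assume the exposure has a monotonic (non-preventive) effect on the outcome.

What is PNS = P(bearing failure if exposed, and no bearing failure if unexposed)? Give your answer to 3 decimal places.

p₁ = P(outcome | exposed) = 604/1582 = 0.3818
p₀ = P(outcome | unexposed) = 228/1318 = 0.17299
Under exogeneity and monotonicity, PNS = p₁ − p₀.
PNS = 0.3818 − 0.17299 = 0.20881

PNS ≈ 0.209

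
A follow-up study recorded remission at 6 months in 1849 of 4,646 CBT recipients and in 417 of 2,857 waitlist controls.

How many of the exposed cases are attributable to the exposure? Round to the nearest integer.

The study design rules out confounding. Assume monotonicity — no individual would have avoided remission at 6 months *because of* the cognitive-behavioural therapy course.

about 1171 cases

p₁ = P(outcome | exposed) = 1849/4646 = 0.39798
p₀ = P(outcome | unexposed) = 417/2857 = 0.14596
PN = (p₁ − p₀)/p₁ = (0.39798 − 0.14596) / 0.39798 ≈ 0.63325.
Attributable cases ≈ PN × (exposed cases) = 0.63325 × 1849 ≈ 1170.88.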